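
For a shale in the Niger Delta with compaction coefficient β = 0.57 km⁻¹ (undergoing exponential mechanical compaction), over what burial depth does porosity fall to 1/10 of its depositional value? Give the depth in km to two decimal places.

4.04 km

n/n₀ = 1/10 ⇒ exp(−β·z) = 1/10 ⇒ z = ln(10) / β
z = 2.3026 / 0.57 = 4.040 km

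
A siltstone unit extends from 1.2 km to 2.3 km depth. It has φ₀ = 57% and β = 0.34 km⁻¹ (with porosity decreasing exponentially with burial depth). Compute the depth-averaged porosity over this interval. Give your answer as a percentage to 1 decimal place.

⟨φ⟩ = (1/(Z₂−Z₁)) ∫ φ₀ e^(−βZ) dZ = φ₀·(e^(−β·Z₁) − e^(−β·Z₂)) / (β·(Z₂−Z₁))
e^(−0.34×1.2) = 0.6650; e^(−0.34×2.3) = 0.4575
⟨φ⟩ = 0.57 × (0.6650 − 0.4575) / (0.34 × 1.1) = 0.57 × 0.5548 = 0.3162

31.6%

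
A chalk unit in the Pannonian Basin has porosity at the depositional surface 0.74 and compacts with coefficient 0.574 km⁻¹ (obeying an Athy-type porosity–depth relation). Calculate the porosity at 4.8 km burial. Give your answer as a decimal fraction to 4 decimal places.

n = n₀·exp(−k·Z) = 0.74 × exp(−0.574 × 4.8) = 0.74 × exp(−2.755)
  = 0.74 × 0.0636 = 0.0471

0.0471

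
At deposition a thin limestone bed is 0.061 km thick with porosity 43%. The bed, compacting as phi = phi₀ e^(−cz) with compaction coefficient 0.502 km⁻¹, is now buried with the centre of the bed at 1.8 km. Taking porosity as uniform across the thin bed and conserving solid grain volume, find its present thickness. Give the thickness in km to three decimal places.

0.042 km

Porosity at 1.8 km: phi = 0.43·exp(−0.502×1.8) = 0.1742
Solid-volume conservation: h(1−phi) = h₀(1−phi₀) ⇒ h = h₀·(1−phi₀)/(1−phi)
h = 0.061 × (1 − 0.43)/(1 − 0.1742) = 0.061 × 0.6902 = 0.0421 km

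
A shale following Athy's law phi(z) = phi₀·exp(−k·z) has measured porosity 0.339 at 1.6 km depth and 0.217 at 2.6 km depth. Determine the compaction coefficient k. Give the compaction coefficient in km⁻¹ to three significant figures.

Athy: phi(z) = phi₀ e^(−kz) ⇒ phi₁/phi₂ = e^{k(z₂−z₁)} ⇒ k = ln(phi₁/phi₂)/(z₂−z₁)
k = ln(0.339/0.217) / (2.6 − 1.6) = ln(1.562) / 1 = 0.4461 / 1 = 0.4461 km⁻¹

0.446 km⁻¹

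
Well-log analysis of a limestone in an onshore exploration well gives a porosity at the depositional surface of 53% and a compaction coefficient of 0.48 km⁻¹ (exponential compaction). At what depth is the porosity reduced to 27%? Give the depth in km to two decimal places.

Invert Athy's law: z = ln(n₀/n) / k
z = ln(0.53/0.27) / 0.48 = ln(1.963) / 0.48 = 0.6745 / 0.48 = 1.405 km

1.41 km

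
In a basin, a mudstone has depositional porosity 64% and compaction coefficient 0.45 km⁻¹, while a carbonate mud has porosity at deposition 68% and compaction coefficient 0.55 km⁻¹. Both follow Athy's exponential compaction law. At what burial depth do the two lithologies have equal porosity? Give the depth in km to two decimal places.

0.61 km

Set φ₀ₐ e^(−kₐz) = φ₀ᵦ e^(−kᵦz) ⇒ ln(φ₀ₐ/φ₀ᵦ) = (kₐ − kᵦ)·z
z = ln(0.64/0.68) / (0.45 − 0.55) = -0.0606 / -0.1 = 0.606 km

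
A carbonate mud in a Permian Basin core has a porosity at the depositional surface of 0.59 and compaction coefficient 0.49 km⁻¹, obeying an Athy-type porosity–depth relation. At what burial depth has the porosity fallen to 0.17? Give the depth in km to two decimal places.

2.54 km

Invert Athy's law: Z = ln(phi₀/phi) / k
Z = ln(0.59/0.17) / 0.49 = ln(3.471) / 0.49 = 1.2443 / 0.49 = 2.539 km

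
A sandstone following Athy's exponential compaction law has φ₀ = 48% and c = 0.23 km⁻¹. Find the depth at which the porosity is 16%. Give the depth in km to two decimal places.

4.78 km

Invert Athy's law: z = ln(φ₀/φ) / c
z = ln(0.48/0.16) / 0.23 = ln(3) / 0.23 = 1.0986 / 0.23 = 4.777 km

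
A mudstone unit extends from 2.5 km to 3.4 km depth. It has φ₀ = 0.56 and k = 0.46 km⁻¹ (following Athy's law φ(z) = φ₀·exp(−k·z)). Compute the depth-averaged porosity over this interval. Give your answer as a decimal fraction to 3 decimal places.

0.145

⟨φ⟩ = (1/(z₂−z₁)) ∫ φ₀ e^(−kz) dz = φ₀·(e^(−k·z₁) − e^(−k·z₂)) / (k·(z₂−z₁))
e^(−0.46×2.5) = 0.3166; e^(−0.46×3.4) = 0.2093
⟨φ⟩ = 0.56 × (0.3166 − 0.2093) / (0.46 × 0.9) = 0.56 × 0.2593 = 0.1452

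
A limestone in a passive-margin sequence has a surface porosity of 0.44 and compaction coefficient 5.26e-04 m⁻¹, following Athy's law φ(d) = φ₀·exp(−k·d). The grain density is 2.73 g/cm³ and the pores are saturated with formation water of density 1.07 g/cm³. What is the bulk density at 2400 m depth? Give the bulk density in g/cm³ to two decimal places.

Working in km (1 km = 1000 m; k in km⁻¹ = k in m⁻¹ × 1000):
Porosity at depth: φ = 0.44·exp(−0.526×2.4) = 0.44×0.2830 = 0.1245
Bulk density: ρ_b = (1−φ)ρ_g + φ·ρ_f = 0.8755×2.73 + 0.1245×1.07
       = 2.390 + 0.133 = 2.523 g/cm³

2.52 g/cm³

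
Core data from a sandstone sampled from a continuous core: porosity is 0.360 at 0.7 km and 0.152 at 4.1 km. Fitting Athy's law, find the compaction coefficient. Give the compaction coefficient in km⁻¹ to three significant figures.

0.254 km⁻¹

Athy: n(d) = n₀ e^(−cd) ⇒ n₁/n₂ = e^{c(d₂−d₁)} ⇒ c = ln(n₁/n₂)/(d₂−d₁)
c = ln(0.36/0.152) / (4.1 − 0.7) = ln(2.368) / 3.4 = 0.8622 / 3.4 = 0.2536 km⁻¹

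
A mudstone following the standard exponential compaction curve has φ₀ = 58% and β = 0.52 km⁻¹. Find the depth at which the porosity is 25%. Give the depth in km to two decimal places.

1.62 km

Invert Athy's law: d = ln(φ₀/φ) / β
d = ln(0.58/0.25) / 0.52 = ln(2.32) / 0.52 = 0.8416 / 0.52 = 1.618 km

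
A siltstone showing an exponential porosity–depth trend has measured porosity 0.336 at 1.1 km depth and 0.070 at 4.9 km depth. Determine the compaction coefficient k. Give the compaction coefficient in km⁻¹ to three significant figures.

Athy: phi(Z) = phi₀ e^(−kZ) ⇒ phi₁/phi₂ = e^{k(Z₂−Z₁)} ⇒ k = ln(phi₁/phi₂)/(Z₂−Z₁)
k = ln(0.336/0.07) / (4.9 − 1.1) = ln(4.8) / 3.8 = 1.5686 / 3.8 = 0.4128 km⁻¹

0.413 km⁻¹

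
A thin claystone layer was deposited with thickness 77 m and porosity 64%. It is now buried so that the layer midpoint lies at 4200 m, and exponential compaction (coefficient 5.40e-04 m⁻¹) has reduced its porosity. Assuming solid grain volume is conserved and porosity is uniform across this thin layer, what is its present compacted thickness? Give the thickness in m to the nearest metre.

Working in km (1 km = 1000 m; k in km⁻¹ = k in m⁻¹ × 1000):
Porosity at 4.2 km: φ = 0.64·exp(−0.54×4.2) = 0.0663
Solid-volume conservation: h(1−φ) = h₀(1−φ₀) ⇒ h = h₀·(1−φ₀)/(1−φ)
h = 0.077 × (1 − 0.64)/(1 − 0.0663) = 0.077 × 0.3855 = 0.0297 km

30 m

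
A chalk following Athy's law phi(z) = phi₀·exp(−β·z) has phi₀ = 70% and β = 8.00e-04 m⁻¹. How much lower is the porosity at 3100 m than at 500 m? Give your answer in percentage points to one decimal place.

41.1 percentage points

Working in km (1 km = 1000 m; β in km⁻¹ = β in m⁻¹ × 1000):
phi(0.5) = 0.7·e^(−0.8×0.5) = 0.4692
phi(3.1) = 0.7·e^(−0.8×3.1) = 0.0586
Δphi = 0.4692 − 0.0586 = 0.4106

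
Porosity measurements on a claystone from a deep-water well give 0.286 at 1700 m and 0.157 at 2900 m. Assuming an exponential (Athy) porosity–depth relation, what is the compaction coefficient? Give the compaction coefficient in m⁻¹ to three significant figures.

Working in km (1 km = 1000 m; c in km⁻¹ = c in m⁻¹ × 1000):
Athy: n(d) = n₀ e^(−cd) ⇒ n₁/n₂ = e^{c(d₂−d₁)} ⇒ c = ln(n₁/n₂)/(d₂−d₁)
c = ln(0.286/0.157) / (2.9 − 1.7) = ln(1.822) / 1.2 = 0.5997 / 1.2 = 0.4998 km⁻¹

0.000500 m⁻¹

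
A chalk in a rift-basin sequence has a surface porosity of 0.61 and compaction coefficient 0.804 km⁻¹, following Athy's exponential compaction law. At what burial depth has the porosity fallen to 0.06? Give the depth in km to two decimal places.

2.88 km

Invert Athy's law: z = ln(phi₀/phi) / β
z = ln(0.61/0.06) / 0.804 = ln(10.17) / 0.804 = 2.3191 / 0.804 = 2.884 km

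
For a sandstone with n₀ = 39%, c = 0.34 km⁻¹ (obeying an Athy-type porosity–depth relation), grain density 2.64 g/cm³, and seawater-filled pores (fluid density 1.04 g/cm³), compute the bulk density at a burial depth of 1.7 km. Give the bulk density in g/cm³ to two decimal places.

Porosity at depth: n = 0.39·exp(−0.34×1.7) = 0.39×0.5610 = 0.2188
Bulk density: ρ_b = (1−n)ρ_g + n·ρ_f = 0.7812×2.64 + 0.2188×1.04
       = 2.062 + 0.228 = 2.290 g/cm³

2.29 g/cm³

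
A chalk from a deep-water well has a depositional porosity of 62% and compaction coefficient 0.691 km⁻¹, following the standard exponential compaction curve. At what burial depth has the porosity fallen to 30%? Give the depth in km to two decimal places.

1.05 km

Invert Athy's law: d = ln(n₀/n) / c
d = ln(0.62/0.3) / 0.691 = ln(2.067) / 0.691 = 0.7259 / 0.691 = 1.051 km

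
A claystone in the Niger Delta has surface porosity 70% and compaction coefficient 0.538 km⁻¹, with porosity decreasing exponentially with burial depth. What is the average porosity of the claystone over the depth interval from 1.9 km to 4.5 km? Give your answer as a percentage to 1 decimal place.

⟨phi⟩ = (1/(d₂−d₁)) ∫ phi₀ e^(−cd) dd = phi₀·(e^(−c·d₁) − e^(−c·d₂)) / (c·(d₂−d₁))
e^(−0.538×1.9) = 0.3598; e^(−0.538×4.5) = 0.0888
⟨phi⟩ = 0.7 × (0.3598 − 0.0888) / (0.538 × 2.6) = 0.7 × 0.1937 = 0.1356

13.6%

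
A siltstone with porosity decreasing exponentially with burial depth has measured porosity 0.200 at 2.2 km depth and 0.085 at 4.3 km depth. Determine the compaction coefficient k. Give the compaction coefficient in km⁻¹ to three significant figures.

Athy: n(z) = n₀ e^(−kz) ⇒ n₁/n₂ = e^{k(z₂−z₁)} ⇒ k = ln(n₁/n₂)/(z₂−z₁)
k = ln(0.2/0.085) / (4.3 − 2.2) = ln(2.353) / 2.1 = 0.8557 / 2.1 = 0.4075 km⁻¹

0.407 km⁻¹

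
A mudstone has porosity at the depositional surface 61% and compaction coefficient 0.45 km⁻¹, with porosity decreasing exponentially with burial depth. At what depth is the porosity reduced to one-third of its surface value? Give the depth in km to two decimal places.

2.44 km

phi/phi₀ = 1/3 ⇒ exp(−β·d) = 1/3 ⇒ d = ln(3) / β
d = 1.0986 / 0.45 = 2.441 km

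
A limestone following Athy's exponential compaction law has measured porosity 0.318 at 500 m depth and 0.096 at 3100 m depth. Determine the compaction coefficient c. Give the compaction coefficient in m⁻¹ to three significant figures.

Working in km (1 km = 1000 m; c in km⁻¹ = c in m⁻¹ × 1000):
Athy: n(Z) = n₀ e^(−cZ) ⇒ n₁/n₂ = e^{c(Z₂−Z₁)} ⇒ c = ln(n₁/n₂)/(Z₂−Z₁)
c = ln(0.318/0.096) / (3.1 − 0.5) = ln(3.312) / 2.6 = 1.1977 / 2.6 = 0.4607 km⁻¹

0.000461 m⁻¹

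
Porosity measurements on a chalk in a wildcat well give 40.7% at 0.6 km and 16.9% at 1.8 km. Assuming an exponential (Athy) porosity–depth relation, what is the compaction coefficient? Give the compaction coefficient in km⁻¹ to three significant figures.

0.732 km⁻¹

Athy: n(d) = n₀ e^(−cd) ⇒ n₁/n₂ = e^{c(d₂−d₁)} ⇒ c = ln(n₁/n₂)/(d₂−d₁)
c = ln(0.407/0.169) / (1.8 − 0.6) = ln(2.408) / 1.2 = 0.8789 / 1.2 = 0.7324 km⁻¹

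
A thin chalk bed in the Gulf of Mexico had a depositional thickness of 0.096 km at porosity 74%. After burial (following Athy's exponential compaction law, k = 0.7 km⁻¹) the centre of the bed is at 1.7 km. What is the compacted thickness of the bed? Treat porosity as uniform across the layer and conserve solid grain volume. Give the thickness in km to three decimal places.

Porosity at 1.7 km: phi = 0.74·exp(−0.7×1.7) = 0.2251
Solid-volume conservation: h(1−phi) = h₀(1−phi₀) ⇒ h = h₀·(1−phi₀)/(1−phi)
h = 0.096 × (1 − 0.74)/(1 − 0.2251) = 0.096 × 0.3355 = 0.0322 km

0.032 km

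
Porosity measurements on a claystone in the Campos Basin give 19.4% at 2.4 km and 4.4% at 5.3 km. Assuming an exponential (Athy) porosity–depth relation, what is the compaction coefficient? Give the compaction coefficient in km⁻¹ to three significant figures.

0.512 km⁻¹

Athy: n(Z) = n₀ e^(−cZ) ⇒ n₁/n₂ = e^{c(Z₂−Z₁)} ⇒ c = ln(n₁/n₂)/(Z₂−Z₁)
c = ln(0.194/0.044) / (5.3 − 2.4) = ln(4.409) / 2.9 = 1.4837 / 2.9 = 0.5116 km⁻¹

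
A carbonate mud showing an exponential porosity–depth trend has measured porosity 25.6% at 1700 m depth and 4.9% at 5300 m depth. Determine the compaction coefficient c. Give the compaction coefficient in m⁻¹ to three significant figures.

Working in km (1 km = 1000 m; c in km⁻¹ = c in m⁻¹ × 1000):
Athy: φ(d) = φ₀ e^(−cd) ⇒ φ₁/φ₂ = e^{c(d₂−d₁)} ⇒ c = ln(φ₁/φ₂)/(d₂−d₁)
c = ln(0.256/0.049) / (5.3 − 1.7) = ln(5.224) / 3.6 = 1.6534 / 3.6 = 0.4593 km⁻¹

0.000459 m⁻¹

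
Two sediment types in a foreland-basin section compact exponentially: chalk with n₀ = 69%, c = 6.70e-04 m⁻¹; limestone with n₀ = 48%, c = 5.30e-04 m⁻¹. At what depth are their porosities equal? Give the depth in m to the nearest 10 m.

2590 m

Working in km (1 km = 1000 m; c in km⁻¹ = c in m⁻¹ × 1000):
Set n₀ₐ e^(−cₐz) = n₀ᵦ e^(−cᵦz) ⇒ ln(n₀ₐ/n₀ᵦ) = (cₐ − cᵦ)·z
z = ln(0.69/0.48) / (0.67 − 0.53) = 0.3629 / 0.14 = 2.592 km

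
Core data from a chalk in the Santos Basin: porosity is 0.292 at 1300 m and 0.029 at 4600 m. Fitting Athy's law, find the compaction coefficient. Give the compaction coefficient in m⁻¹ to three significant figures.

Working in km (1 km = 1000 m; c in km⁻¹ = c in m⁻¹ × 1000):
Athy: n(d) = n₀ e^(−cd) ⇒ n₁/n₂ = e^{c(d₂−d₁)} ⇒ c = ln(n₁/n₂)/(d₂−d₁)
c = ln(0.292/0.029) / (4.6 − 1.3) = ln(10.07) / 3.3 = 2.3095 / 3.3 = 0.6998 km⁻¹

0.000700 m⁻¹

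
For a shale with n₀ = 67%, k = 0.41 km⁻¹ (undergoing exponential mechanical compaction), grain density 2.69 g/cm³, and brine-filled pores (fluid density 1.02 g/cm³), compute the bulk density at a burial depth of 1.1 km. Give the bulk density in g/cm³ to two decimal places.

1.98 g/cm³

Porosity at depth: n = 0.67·exp(−0.41×1.1) = 0.67×0.6370 = 0.4268
Bulk density: ρ_b = (1−n)ρ_g + n·ρ_f = 0.5732×2.69 + 0.4268×1.02
       = 1.542 + 0.435 = 1.977 g/cm³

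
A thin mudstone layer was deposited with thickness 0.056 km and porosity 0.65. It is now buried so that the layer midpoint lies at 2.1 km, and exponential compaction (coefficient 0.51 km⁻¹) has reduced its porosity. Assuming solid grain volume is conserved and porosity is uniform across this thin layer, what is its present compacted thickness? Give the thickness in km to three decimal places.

0.025 km

Porosity at 2.1 km: n = 0.65·exp(−0.51×2.1) = 0.2227
Solid-volume conservation: h(1−n) = h₀(1−n₀) ⇒ h = h₀·(1−n₀)/(1−n)
h = 0.056 × (1 − 0.65)/(1 − 0.2227) = 0.056 × 0.4503 = 0.0252 km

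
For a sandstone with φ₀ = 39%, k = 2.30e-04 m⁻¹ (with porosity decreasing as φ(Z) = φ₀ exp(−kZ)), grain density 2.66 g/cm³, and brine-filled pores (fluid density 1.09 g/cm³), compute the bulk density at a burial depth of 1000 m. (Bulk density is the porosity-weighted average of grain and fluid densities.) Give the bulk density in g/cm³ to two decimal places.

Working in km (1 km = 1000 m; k in km⁻¹ = k in m⁻¹ × 1000):
Porosity at depth: φ = 0.39·exp(−0.23×1) = 0.39×0.7945 = 0.3099
Bulk density: ρ_b = (1−φ)ρ_g + φ·ρ_f = 0.6901×2.66 + 0.3099×1.09
       = 1.836 + 0.338 = 2.174 g/cm³

2.17 g/cm³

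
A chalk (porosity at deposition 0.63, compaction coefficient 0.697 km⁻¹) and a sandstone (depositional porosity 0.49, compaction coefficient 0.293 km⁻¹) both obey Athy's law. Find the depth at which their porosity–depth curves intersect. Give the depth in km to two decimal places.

Set φ₀ₐ e^(−kₐZ) = φ₀ᵦ e^(−kᵦZ) ⇒ ln(φ₀ₐ/φ₀ᵦ) = (kₐ − kᵦ)·Z
Z = ln(0.63/0.49) / (0.697 − 0.293) = 0.2513 / 0.404 = 0.622 km

0.62 km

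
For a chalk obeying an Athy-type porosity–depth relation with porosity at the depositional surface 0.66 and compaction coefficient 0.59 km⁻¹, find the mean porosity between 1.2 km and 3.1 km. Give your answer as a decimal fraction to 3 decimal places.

⟨n⟩ = (1/(d₂−d₁)) ∫ n₀ e^(−kd) dd = n₀·(e^(−k·d₁) − e^(−k·d₂)) / (k·(d₂−d₁))
e^(−0.59×1.2) = 0.4926; e^(−0.59×3.1) = 0.1606
⟨n⟩ = 0.66 × (0.4926 − 0.1606) / (0.59 × 1.9) = 0.66 × 0.2962 = 0.1955

0.196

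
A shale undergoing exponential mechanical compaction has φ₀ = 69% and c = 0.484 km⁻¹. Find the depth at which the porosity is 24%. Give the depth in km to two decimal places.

2.18 km

Invert Athy's law: Z = ln(φ₀/φ) / c
Z = ln(0.69/0.24) / 0.484 = ln(2.875) / 0.484 = 1.0561 / 0.484 = 2.182 km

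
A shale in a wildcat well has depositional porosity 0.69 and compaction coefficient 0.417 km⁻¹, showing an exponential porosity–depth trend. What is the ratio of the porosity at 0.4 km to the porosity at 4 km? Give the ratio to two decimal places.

4.49

phi(z₁)/phi(z₂) = e^(−c·z₁)/e^(−c·z₂) = e^{c(z₂−z₁)}
= exp(0.417 × 3.6) = exp(1.501) = 4.4871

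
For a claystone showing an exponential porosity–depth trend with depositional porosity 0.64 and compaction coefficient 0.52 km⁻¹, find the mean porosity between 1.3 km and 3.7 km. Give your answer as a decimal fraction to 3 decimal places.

0.186

⟨phi⟩ = (1/(z₂−z₁)) ∫ phi₀ e^(−kz) dz = phi₀·(e^(−k·z₁) − e^(−k·z₂)) / (k·(z₂−z₁))
e^(−0.52×1.3) = 0.5086; e^(−0.52×3.7) = 0.1460
⟨phi⟩ = 0.64 × (0.5086 − 0.1460) / (0.52 × 2.4) = 0.64 × 0.2906 = 0.1860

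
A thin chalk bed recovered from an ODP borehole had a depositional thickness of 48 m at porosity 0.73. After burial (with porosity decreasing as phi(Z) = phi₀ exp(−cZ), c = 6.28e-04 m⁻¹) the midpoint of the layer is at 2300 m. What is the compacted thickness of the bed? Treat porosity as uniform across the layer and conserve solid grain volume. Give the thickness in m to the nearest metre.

16 m

Working in km (1 km = 1000 m; c in km⁻¹ = c in m⁻¹ × 1000):
Porosity at 2.3 km: phi = 0.73·exp(−0.628×2.3) = 0.1722
Solid-volume conservation: h(1−phi) = h₀(1−phi₀) ⇒ h = h₀·(1−phi₀)/(1−phi)
h = 0.048 × (1 − 0.73)/(1 − 0.1722) = 0.048 × 0.3262 = 0.0157 km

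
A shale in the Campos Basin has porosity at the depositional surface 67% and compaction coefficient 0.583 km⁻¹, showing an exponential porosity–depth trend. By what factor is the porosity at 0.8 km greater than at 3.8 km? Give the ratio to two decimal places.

5.75

phi(Z₁)/phi(Z₂) = e^(−k·Z₁)/e^(−k·Z₂) = e^{k(Z₂−Z₁)}
= exp(0.583 × 3) = exp(1.749) = 5.7489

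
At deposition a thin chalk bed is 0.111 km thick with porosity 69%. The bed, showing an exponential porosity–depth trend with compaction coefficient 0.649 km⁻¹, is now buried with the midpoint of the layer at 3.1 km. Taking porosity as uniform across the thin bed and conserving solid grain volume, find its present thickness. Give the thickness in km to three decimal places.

0.038 km

Porosity at 3.1 km: n = 0.69·exp(−0.649×3.1) = 0.0923
Solid-volume conservation: h(1−n) = h₀(1−n₀) ⇒ h = h₀·(1−n₀)/(1−n)
h = 0.111 × (1 − 0.69)/(1 − 0.0923) = 0.111 × 0.3415 = 0.0379 km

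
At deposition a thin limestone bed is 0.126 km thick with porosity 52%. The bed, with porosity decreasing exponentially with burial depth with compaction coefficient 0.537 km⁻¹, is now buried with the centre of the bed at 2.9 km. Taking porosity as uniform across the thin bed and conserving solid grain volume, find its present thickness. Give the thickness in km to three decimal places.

Porosity at 2.9 km: n = 0.52·exp(−0.537×2.9) = 0.1096
Solid-volume conservation: h(1−n) = h₀(1−n₀) ⇒ h = h₀·(1−n₀)/(1−n)
h = 0.126 × (1 − 0.52)/(1 − 0.1096) = 0.126 × 0.5391 = 0.0679 km

0.068 km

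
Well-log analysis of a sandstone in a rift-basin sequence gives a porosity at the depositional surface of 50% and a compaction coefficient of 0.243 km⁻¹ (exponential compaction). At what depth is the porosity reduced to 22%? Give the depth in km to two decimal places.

Invert Athy's law: z = ln(φ₀/φ) / k
z = ln(0.5/0.22) / 0.243 = ln(2.273) / 0.243 = 0.8210 / 0.243 = 3.379 km

3.38 km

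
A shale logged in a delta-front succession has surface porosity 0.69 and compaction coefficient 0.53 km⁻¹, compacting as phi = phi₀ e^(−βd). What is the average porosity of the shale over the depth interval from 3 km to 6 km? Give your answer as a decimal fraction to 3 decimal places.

⟨phi⟩ = (1/(d₂−d₁)) ∫ phi₀ e^(−βd) dd = phi₀·(e^(−β·d₁) − e^(−β·d₂)) / (β·(d₂−d₁))
e^(−0.53×3) = 0.2039; e^(−0.53×6) = 0.0416
⟨phi⟩ = 0.69 × (0.2039 − 0.0416) / (0.53 × 3) = 0.69 × 0.1021 = 0.0704

0.070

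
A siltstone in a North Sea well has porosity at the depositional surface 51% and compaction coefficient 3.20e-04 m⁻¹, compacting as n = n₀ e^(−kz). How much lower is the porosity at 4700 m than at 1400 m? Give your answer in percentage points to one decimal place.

21.2 percentage points

Working in km (1 km = 1000 m; k in km⁻¹ = k in m⁻¹ × 1000):
n(1.4) = 0.51·e^(−0.32×1.4) = 0.3258
n(4.7) = 0.51·e^(−0.32×4.7) = 0.1133
Δn = 0.3258 − 0.1133 = 0.2125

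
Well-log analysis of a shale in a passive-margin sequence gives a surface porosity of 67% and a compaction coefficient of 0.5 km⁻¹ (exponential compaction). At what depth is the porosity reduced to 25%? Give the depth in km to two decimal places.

Invert Athy's law: Z = ln(phi₀/phi) / k
Z = ln(0.67/0.25) / 0.5 = ln(2.68) / 0.5 = 0.9858 / 0.5 = 1.972 km

1.97 km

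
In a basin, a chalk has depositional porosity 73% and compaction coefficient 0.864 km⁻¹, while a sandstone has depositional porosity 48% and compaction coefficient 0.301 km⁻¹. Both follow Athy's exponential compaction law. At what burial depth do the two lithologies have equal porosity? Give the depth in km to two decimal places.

0.74 km

Set phi₀ₐ e^(−cₐd) = phi₀ᵦ e^(−cᵦd) ⇒ ln(phi₀ₐ/phi₀ᵦ) = (cₐ − cᵦ)·d
d = ln(0.73/0.48) / (0.864 − 0.301) = 0.4193 / 0.563 = 0.745 km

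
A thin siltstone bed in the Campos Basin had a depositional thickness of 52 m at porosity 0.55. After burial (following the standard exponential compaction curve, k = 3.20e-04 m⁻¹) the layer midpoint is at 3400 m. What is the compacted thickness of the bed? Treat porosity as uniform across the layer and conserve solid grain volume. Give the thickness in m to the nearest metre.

Working in km (1 km = 1000 m; k in km⁻¹ = k in m⁻¹ × 1000):
Porosity at 3.4 km: n = 0.55·exp(−0.32×3.4) = 0.1853
Solid-volume conservation: h(1−n) = h₀(1−n₀) ⇒ h = h₀·(1−n₀)/(1−n)
h = 0.052 × (1 − 0.55)/(1 − 0.1853) = 0.052 × 0.5523 = 0.0287 km

29 m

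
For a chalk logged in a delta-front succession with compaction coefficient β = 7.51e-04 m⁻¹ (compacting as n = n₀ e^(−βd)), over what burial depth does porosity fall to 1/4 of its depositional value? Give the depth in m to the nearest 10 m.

1850 m

Working in km (1 km = 1000 m; β in km⁻¹ = β in m⁻¹ × 1000):
n/n₀ = 1/4 ⇒ exp(−β·d) = 1/4 ⇒ d = ln(4) / β
d = 1.3863 / 0.751 = 1.846 km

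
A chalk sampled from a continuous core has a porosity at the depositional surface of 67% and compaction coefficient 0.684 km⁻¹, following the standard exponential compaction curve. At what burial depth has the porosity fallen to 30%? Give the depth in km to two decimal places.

Invert Athy's law: z = ln(φ₀/φ) / c
z = ln(0.67/0.3) / 0.684 = ln(2.233) / 0.684 = 0.8035 / 0.684 = 1.175 km

1.17 km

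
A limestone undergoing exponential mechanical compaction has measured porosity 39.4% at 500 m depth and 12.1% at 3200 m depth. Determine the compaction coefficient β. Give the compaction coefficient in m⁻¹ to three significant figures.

Working in km (1 km = 1000 m; β in km⁻¹ = β in m⁻¹ × 1000):
Athy: n(d) = n₀ e^(−βd) ⇒ n₁/n₂ = e^{β(d₂−d₁)} ⇒ β = ln(n₁/n₂)/(d₂−d₁)
β = ln(0.394/0.121) / (3.2 − 0.5) = ln(3.256) / 2.7 = 1.1806 / 2.7 = 0.4372 km⁻¹

0.000437 m⁻¹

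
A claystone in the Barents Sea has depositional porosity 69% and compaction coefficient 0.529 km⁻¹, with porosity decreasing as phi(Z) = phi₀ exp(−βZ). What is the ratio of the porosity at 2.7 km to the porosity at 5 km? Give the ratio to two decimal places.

phi(Z₁)/phi(Z₂) = e^(−β·Z₁)/e^(−β·Z₂) = e^{β(Z₂−Z₁)}
= exp(0.529 × 2.3) = exp(1.217) = 3.3760

3.38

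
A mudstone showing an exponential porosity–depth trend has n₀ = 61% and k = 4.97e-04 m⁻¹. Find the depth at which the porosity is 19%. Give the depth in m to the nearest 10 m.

Working in km (1 km = 1000 m; k in km⁻¹ = k in m⁻¹ × 1000):
Invert Athy's law: d = ln(n₀/n) / k
d = ln(0.61/0.19) / 0.497 = ln(3.211) / 0.497 = 1.1664 / 0.497 = 2.347 km

2350 m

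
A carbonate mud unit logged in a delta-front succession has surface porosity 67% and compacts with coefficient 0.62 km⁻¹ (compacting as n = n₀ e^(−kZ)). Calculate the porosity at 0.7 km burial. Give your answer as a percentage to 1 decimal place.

43.4%

n = n₀·exp(−k·Z) = 0.67 × exp(−0.62 × 0.7) = 0.67 × exp(−0.434)
  = 0.67 × 0.6479 = 0.4341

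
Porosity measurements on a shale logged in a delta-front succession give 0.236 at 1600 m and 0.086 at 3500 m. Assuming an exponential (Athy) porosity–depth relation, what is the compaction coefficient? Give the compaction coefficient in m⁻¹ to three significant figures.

Working in km (1 km = 1000 m; c in km⁻¹ = c in m⁻¹ × 1000):
Athy: phi(Z) = phi₀ e^(−cZ) ⇒ phi₁/phi₂ = e^{c(Z₂−Z₁)} ⇒ c = ln(phi₁/phi₂)/(Z₂−Z₁)
c = ln(0.236/0.086) / (3.5 − 1.6) = ln(2.744) / 1.9 = 1.0095 / 1.9 = 0.5313 km⁻¹

0.000531 m⁻¹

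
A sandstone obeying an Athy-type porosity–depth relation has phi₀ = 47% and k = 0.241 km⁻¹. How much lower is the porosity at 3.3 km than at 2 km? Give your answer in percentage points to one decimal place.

phi(2) = 0.47·e^(−0.241×2) = 0.2902
phi(3.3) = 0.47·e^(−0.241×3.3) = 0.2122
Δphi = 0.2902 − 0.2122 = 0.0781

7.8 percentage points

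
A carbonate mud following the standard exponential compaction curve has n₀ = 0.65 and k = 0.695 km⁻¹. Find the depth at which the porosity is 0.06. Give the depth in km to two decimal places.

3.43 km

Invert Athy's law: z = ln(n₀/n) / k
z = ln(0.65/0.06) / 0.695 = ln(10.83) / 0.695 = 2.3826 / 0.695 = 3.428 km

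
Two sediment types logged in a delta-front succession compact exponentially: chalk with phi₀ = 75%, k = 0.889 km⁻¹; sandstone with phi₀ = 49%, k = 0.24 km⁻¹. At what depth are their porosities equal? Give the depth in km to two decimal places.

Set phi₀ₐ e^(−kₐz) = phi₀ᵦ e^(−kᵦz) ⇒ ln(phi₀ₐ/phi₀ᵦ) = (kₐ − kᵦ)·z
z = ln(0.75/0.49) / (0.889 − 0.24) = 0.4257 / 0.649 = 0.656 km

0.66 km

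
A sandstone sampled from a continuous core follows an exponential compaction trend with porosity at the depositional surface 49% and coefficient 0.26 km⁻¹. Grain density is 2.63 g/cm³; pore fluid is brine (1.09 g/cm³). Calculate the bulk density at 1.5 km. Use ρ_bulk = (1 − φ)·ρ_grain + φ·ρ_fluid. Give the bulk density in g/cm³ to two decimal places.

Porosity at depth: phi = 0.49·exp(−0.26×1.5) = 0.49×0.6771 = 0.3318
Bulk density: ρ_b = (1−phi)ρ_g + phi·ρ_f = 0.6682×2.63 + 0.3318×1.09
       = 1.757 + 0.362 = 2.119 g/cm³

2.12 g/cm³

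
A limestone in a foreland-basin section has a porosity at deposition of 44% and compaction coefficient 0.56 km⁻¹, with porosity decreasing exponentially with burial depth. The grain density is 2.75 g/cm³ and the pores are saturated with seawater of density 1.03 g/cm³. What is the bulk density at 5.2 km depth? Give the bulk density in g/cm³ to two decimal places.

2.71 g/cm³

Porosity at depth: φ = 0.44·exp(−0.56×5.2) = 0.44×0.0544 = 0.0239
Bulk density: ρ_b = (1−φ)ρ_g + φ·ρ_f = 0.9761×2.75 + 0.0239×1.03
       = 2.684 + 0.025 = 2.709 g/cm³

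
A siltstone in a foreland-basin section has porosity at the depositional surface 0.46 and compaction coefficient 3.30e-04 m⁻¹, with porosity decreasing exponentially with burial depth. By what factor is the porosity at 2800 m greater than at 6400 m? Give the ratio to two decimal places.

Working in km (1 km = 1000 m; k in km⁻¹ = k in m⁻¹ × 1000):
n(Z₁)/n(Z₂) = e^(−k·Z₁)/e^(−k·Z₂) = e^{k(Z₂−Z₁)}
= exp(0.33 × 3.6) = exp(1.188) = 3.2805

3.28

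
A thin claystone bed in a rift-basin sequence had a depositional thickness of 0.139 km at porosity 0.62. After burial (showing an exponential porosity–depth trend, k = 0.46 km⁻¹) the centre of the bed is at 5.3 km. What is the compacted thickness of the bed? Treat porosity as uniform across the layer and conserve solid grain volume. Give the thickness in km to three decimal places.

Porosity at 5.3 km: n = 0.62·exp(−0.46×5.3) = 0.0541
Solid-volume conservation: h(1−n) = h₀(1−n₀) ⇒ h = h₀·(1−n₀)/(1−n)
h = 0.139 × (1 − 0.62)/(1 − 0.0541) = 0.139 × 0.4018 = 0.0558 km

0.056 km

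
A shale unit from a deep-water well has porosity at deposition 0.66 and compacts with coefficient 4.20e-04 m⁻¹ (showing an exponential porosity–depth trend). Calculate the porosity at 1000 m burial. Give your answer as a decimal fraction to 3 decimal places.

0.434

Working in km (1 km = 1000 m; β in km⁻¹ = β in m⁻¹ × 1000):
φ = φ₀·exp(−β·d) = 0.66 × exp(−0.42 × 1) = 0.66 × exp(−0.42)
  = 0.66 × 0.6570 = 0.4337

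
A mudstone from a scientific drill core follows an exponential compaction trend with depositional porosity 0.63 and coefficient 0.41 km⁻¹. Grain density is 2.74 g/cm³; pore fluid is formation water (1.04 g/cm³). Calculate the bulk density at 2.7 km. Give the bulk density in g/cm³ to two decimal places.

Porosity at depth: phi = 0.63·exp(−0.41×2.7) = 0.63×0.3305 = 0.2082
Bulk density: ρ_b = (1−phi)ρ_g + phi·ρ_f = 0.7918×2.74 + 0.2082×1.04
       = 2.169 + 0.217 = 2.386 g/cm³

2.39 g/cm³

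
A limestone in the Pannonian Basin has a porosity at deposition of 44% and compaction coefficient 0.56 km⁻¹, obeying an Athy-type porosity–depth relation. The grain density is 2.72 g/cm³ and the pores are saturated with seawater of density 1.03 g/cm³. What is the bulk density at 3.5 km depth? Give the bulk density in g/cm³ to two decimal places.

Porosity at depth: n = 0.44·exp(−0.56×3.5) = 0.44×0.1409 = 0.0620
Bulk density: ρ_b = (1−n)ρ_g + n·ρ_f = 0.9380×2.72 + 0.0620×1.03
       = 2.551 + 0.064 = 2.615 g/cm³

2.62 g/cm³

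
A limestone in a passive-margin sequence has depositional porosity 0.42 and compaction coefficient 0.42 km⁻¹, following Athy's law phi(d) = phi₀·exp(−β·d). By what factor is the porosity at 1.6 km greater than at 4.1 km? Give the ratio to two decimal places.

phi(d₁)/phi(d₂) = e^(−β·d₁)/e^(−β·d₂) = e^{β(d₂−d₁)}
= exp(0.42 × 2.5) = exp(1.05) = 2.8577

2.86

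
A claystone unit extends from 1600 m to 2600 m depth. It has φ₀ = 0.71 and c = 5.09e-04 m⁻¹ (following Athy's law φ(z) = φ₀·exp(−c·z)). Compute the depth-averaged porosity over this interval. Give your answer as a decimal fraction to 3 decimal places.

Working in km (1 km = 1000 m; c in km⁻¹ = c in m⁻¹ × 1000):
⟨φ⟩ = (1/(z₂−z₁)) ∫ φ₀ e^(−cz) dz = φ₀·(e^(−c·z₁) − e^(−c·z₂)) / (c·(z₂−z₁))
e^(−0.509×1.6) = 0.4429; e^(−0.509×2.6) = 0.2662
⟨φ⟩ = 0.71 × (0.4429 − 0.2662) / (0.509 × 1) = 0.71 × 0.3471 = 0.2464

0.246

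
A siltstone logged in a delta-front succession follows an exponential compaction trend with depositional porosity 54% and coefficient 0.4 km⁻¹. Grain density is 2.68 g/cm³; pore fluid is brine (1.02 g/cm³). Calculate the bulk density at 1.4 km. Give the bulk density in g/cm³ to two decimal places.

Porosity at depth: phi = 0.54·exp(−0.4×1.4) = 0.54×0.5712 = 0.3085
Bulk density: ρ_b = (1−phi)ρ_g + phi·ρ_f = 0.6915×2.68 + 0.3085×1.02
       = 1.853 + 0.315 = 2.168 g/cm³

2.17 g/cm³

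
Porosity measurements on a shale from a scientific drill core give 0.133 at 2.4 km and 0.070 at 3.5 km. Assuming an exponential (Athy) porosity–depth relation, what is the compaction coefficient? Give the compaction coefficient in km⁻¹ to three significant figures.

Athy: n(d) = n₀ e^(−βd) ⇒ n₁/n₂ = e^{β(d₂−d₁)} ⇒ β = ln(n₁/n₂)/(d₂−d₁)
β = ln(0.133/0.07) / (3.5 − 2.4) = ln(1.9) / 1.1 = 0.6419 / 1.1 = 0.5835 km⁻¹

0.584 km⁻¹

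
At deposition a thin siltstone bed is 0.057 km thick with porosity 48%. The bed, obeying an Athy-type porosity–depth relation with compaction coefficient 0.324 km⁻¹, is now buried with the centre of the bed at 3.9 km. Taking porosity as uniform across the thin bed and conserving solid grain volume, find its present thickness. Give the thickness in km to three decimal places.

0.034 km

Porosity at 3.9 km: phi = 0.48·exp(−0.324×3.9) = 0.1357
Solid-volume conservation: h(1−phi) = h₀(1−phi₀) ⇒ h = h₀·(1−phi₀)/(1−phi)
h = 0.057 × (1 − 0.48)/(1 − 0.1357) = 0.057 × 0.6016 = 0.0343 km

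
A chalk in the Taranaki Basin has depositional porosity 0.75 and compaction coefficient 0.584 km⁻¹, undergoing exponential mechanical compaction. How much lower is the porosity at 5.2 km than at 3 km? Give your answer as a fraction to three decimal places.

0.094

phi(3) = 0.75·e^(−0.584×3) = 0.1301
phi(5.2) = 0.75·e^(−0.584×5.2) = 0.0360
Δphi = 0.1301 − 0.0360 = 0.0941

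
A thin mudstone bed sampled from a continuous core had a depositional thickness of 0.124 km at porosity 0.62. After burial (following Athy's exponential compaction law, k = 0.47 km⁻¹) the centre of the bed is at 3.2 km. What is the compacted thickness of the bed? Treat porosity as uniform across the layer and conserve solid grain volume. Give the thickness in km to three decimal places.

0.055 km

Porosity at 3.2 km: n = 0.62·exp(−0.47×3.2) = 0.1378
Solid-volume conservation: h(1−n) = h₀(1−n₀) ⇒ h = h₀·(1−n₀)/(1−n)
h = 0.124 × (1 − 0.62)/(1 − 0.1378) = 0.124 × 0.4407 = 0.0547 km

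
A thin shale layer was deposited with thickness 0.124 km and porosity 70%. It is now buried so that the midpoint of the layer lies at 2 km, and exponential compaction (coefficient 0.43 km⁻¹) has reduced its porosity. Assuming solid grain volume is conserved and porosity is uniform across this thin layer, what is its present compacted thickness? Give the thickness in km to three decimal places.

Porosity at 2 km: n = 0.7·exp(−0.43×2) = 0.2962
Solid-volume conservation: h(1−n) = h₀(1−n₀) ⇒ h = h₀·(1−n₀)/(1−n)
h = 0.124 × (1 − 0.7)/(1 − 0.2962) = 0.124 × 0.4263 = 0.0529 km

0.053 km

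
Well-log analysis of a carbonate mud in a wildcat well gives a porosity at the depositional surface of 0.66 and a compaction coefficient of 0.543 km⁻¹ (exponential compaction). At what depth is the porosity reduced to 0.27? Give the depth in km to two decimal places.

Invert Athy's law: Z = ln(phi₀/phi) / c
Z = ln(0.66/0.27) / 0.543 = ln(2.444) / 0.543 = 0.8938 / 0.543 = 1.646 km

1.65 km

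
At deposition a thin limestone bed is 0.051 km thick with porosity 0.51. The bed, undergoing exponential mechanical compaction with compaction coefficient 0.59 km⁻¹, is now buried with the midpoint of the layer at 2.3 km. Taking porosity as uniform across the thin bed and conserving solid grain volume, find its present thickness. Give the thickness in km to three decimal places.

0.029 km

Porosity at 2.3 km: φ = 0.51·exp(−0.59×2.3) = 0.1313
Solid-volume conservation: h(1−φ) = h₀(1−φ₀) ⇒ h = h₀·(1−φ₀)/(1−φ)
h = 0.051 × (1 − 0.51)/(1 − 0.1313) = 0.051 × 0.5641 = 0.0288 km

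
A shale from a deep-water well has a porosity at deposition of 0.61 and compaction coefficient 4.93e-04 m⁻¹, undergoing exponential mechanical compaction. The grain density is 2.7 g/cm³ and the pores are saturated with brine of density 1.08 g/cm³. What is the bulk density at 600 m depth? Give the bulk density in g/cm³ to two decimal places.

1.96 g/cm³

Working in km (1 km = 1000 m; c in km⁻¹ = c in m⁻¹ × 1000):
Porosity at depth: φ = 0.61·exp(−0.493×0.6) = 0.61×0.7439 = 0.4538
Bulk density: ρ_b = (1−φ)ρ_g + φ·ρ_f = 0.5462×2.7 + 0.4538×1.08
       = 1.475 + 0.490 = 1.965 g/cm³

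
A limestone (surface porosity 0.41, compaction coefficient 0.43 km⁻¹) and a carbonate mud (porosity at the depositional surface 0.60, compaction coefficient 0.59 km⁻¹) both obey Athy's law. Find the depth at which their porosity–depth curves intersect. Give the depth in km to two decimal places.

Set phi₀ₐ e^(−kₐd) = phi₀ᵦ e^(−kᵦd) ⇒ ln(phi₀ₐ/phi₀ᵦ) = (kₐ − kᵦ)·d
d = ln(0.41/0.6) / (0.43 − 0.59) = -0.3808 / -0.16 = 2.380 km

2.38 km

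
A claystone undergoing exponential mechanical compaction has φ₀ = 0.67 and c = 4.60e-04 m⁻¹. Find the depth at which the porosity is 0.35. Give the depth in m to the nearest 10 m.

1410 m

Working in km (1 km = 1000 m; c in km⁻¹ = c in m⁻¹ × 1000):
Invert Athy's law: Z = ln(φ₀/φ) / c
Z = ln(0.67/0.35) / 0.46 = ln(1.914) / 0.46 = 0.6493 / 0.46 = 1.412 km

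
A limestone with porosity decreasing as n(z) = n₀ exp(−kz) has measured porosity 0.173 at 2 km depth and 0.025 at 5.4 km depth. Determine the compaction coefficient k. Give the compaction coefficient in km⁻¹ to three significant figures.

0.569 km⁻¹

Athy: n(z) = n₀ e^(−kz) ⇒ n₁/n₂ = e^{k(z₂−z₁)} ⇒ k = ln(n₁/n₂)/(z₂−z₁)
k = ln(0.173/0.025) / (5.4 − 2) = ln(6.92) / 3.4 = 1.9344 / 3.4 = 0.5689 km⁻¹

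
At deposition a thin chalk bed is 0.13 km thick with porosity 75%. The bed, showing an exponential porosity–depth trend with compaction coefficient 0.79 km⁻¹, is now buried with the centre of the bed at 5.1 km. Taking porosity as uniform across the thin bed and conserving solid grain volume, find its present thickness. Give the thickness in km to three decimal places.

0.033 km

Porosity at 5.1 km: n = 0.75·exp(−0.79×5.1) = 0.0133
Solid-volume conservation: h(1−n) = h₀(1−n₀) ⇒ h = h₀·(1−n₀)/(1−n)
h = 0.13 × (1 − 0.75)/(1 − 0.0133) = 0.13 × 0.2534 = 0.0329 km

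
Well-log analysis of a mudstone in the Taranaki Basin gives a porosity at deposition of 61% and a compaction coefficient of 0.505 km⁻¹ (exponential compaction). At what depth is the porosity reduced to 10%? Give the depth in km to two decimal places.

Invert Athy's law: d = ln(n₀/n) / k
d = ln(0.61/0.1) / 0.505 = ln(6.1) / 0.505 = 1.8083 / 0.505 = 3.581 km

3.58 km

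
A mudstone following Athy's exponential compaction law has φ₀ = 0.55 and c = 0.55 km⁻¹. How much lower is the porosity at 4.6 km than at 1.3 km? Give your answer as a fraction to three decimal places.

φ(1.3) = 0.55·e^(−0.55×1.3) = 0.2691
φ(4.6) = 0.55·e^(−0.55×4.6) = 0.0438
Δφ = 0.2691 − 0.0438 = 0.2252

0.225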